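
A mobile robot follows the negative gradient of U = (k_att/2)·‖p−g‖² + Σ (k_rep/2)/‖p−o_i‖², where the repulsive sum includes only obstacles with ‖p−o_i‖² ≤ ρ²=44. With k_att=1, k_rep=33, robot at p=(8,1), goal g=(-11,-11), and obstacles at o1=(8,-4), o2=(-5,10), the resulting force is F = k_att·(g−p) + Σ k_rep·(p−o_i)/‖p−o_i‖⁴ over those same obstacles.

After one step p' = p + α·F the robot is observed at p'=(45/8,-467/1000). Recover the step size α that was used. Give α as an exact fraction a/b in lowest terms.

α = 1/8

F_att = 1·(g−p) = 1·(-19,-12) = (-19.0000,-12.0000)
o1: d²=25 ≤ ρ²=44; F_rep = 33·(0,5)/25² = (0.0000,0.2640)
o2: d²=250 > ρ²=44 → inactive
F = F_att + ΣF_rep = (-19.0000,-11.7360)
Δp = p'−p = (-2.3750,-1.4670); α = Δx/Fx = (-19/8) / (-19) = 1/8
check: Δy/Fy = (-1467/1000) / (-1467/125) = 1/8 ✓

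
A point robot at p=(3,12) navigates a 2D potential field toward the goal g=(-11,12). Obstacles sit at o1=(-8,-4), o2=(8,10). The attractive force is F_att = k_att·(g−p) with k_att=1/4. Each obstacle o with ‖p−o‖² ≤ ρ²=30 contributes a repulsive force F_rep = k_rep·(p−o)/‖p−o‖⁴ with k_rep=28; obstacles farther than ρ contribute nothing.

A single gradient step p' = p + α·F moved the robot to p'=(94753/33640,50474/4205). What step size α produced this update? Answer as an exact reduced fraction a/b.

α = 1/20

F_att = 1/4·(g−p) = 1/4·(-14,0) = (-3.5000,0.0000)
o1: d²=377 > ρ²=30 → inactive
o2: d²=29 ≤ ρ²=30; F_rep = 28·(-5,2)/29² = (-0.1665,0.0666)
F = F_att + ΣF_rep = (-3.6665,0.0666)
Δp = p'−p = (-0.1833,0.0033); α = Δx/Fx = (-6167/33640) / (-6167/1682) = 1/20
check: Δy/Fy = (14/4205) / (56/841) = 1/20 ✓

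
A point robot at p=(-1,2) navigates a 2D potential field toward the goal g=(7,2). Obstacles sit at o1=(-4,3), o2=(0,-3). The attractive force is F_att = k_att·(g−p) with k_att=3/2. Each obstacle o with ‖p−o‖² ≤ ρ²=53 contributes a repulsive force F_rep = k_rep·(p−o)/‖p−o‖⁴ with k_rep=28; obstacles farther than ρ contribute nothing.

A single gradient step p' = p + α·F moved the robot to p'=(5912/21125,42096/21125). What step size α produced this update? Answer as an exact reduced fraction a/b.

α = 1/10

F_att = 3/2·(g−p) = 3/2·(8,0) = (12.0000,0.0000)
o1: d²=10 ≤ ρ²=53; F_rep = 28·(3,-1)/10² = (0.8400,-0.2800)
o2: d²=26 ≤ ρ²=53; F_rep = 28·(-1,5)/26² = (-0.0414,0.2071)
F = F_att + ΣF_rep = (12.7986,-0.0729)
Δp = p'−p = (1.2799,-0.0073); α = Δx/Fx = (27037/21125) / (54074/4225) = 1/10
check: Δy/Fy = (-154/21125) / (-308/4225) = 1/10 ✓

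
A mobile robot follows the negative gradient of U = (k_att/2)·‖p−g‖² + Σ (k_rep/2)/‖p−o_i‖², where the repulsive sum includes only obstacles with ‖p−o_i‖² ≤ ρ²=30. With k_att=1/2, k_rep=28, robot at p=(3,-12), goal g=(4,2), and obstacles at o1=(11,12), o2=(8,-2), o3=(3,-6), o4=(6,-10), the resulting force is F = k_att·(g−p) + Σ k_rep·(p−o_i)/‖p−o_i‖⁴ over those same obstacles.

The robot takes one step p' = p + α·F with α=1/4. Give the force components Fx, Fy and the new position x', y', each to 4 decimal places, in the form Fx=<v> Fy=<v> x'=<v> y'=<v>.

Fx=0.0030 Fy=6.6686 x'=3.0007 y'=-10.3328

F_att = 1/2·(g−p) = 1/2·(1,14) = (0.5000,7.0000)
o1: d²=640 > ρ²=30 → inactive
o2: d²=125 > ρ²=30 → inactive
o3: d²=36 > ρ²=30 → inactive
o4: d²=13 ≤ ρ²=30; F_rep = 28·(-3,-2)/13² = (-0.4970,-0.3314)
F = F_att + ΣF_rep = (0.0030,6.6686)
p' = p + 1/4·F = (3.0007,-10.3328)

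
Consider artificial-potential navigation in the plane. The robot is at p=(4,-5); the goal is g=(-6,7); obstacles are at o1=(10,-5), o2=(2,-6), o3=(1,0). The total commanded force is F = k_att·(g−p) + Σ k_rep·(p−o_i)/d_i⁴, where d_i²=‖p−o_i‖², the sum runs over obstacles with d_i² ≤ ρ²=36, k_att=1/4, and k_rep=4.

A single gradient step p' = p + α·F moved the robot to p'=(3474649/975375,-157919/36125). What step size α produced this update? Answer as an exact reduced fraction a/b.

F_att = 1/4·(g−p) = 1/4·(-10,12) = (-2.5000,3.0000)
o1: d²=36 ≤ ρ²=36; F_rep = 4·(-6,0)/36² = (-0.0185,0.0000)
o2: d²=5 ≤ ρ²=36; F_rep = 4·(2,1)/5² = (0.3200,0.1600)
o3: d²=34 ≤ ρ²=36; F_rep = 4·(3,-5)/34² = (0.0104,-0.0173)
F = F_att + ΣF_rep = (-2.1881,3.1427)
Δp = p'−p = (-0.4376,0.6285); α = Δx/Fx = (-426851/975375) / (-426851/195075) = 1/5
check: Δy/Fy = (22706/36125) / (22706/7225) = 1/5 ✓

α = 1/5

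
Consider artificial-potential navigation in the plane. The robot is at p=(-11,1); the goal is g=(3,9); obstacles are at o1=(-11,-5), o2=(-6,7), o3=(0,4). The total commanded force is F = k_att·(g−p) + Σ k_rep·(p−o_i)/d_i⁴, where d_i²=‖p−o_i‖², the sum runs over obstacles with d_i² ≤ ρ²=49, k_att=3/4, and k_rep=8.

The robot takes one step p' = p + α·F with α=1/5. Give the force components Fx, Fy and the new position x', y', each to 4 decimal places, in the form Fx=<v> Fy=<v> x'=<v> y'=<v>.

F_att = 3/4·(g−p) = 3/4·(14,8) = (10.5000,6.0000)
o1: d²=36 ≤ ρ²=49; F_rep = 8·(0,6)/36² = (0.0000,0.0370)
o2: d²=61 > ρ²=49 → inactive
o3: d²=130 > ρ²=49 → inactive
F = F_att + ΣF_rep = (10.5000,6.0370)
p' = p + 1/5·F = (-8.9000,2.2074)

Fx=10.5000 Fy=6.0370 x'=-8.9000 y'=2.2074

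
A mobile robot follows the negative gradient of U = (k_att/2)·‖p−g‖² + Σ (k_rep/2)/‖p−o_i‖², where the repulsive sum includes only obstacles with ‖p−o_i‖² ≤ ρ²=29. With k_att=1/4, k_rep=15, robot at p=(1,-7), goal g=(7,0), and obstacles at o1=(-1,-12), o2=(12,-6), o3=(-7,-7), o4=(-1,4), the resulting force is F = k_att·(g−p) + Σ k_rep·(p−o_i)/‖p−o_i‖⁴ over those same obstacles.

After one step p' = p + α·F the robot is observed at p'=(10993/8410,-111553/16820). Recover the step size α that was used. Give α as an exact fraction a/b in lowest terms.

F_att = 1/4·(g−p) = 1/4·(6,7) = (1.5000,1.7500)
o1: d²=29 ≤ ρ²=29; F_rep = 15·(2,5)/29² = (0.0357,0.0892)
o2: d²=122 > ρ²=29 → inactive
o3: d²=64 > ρ²=29 → inactive
o4: d²=125 > ρ²=29 → inactive
F = F_att + ΣF_rep = (1.5357,1.8392)
Δp = p'−p = (0.3071,0.3678); α = Δx/Fx = (2583/8410) / (2583/1682) = 1/5
check: Δy/Fy = (6187/16820) / (6187/3364) = 1/5 ✓

α = 1/5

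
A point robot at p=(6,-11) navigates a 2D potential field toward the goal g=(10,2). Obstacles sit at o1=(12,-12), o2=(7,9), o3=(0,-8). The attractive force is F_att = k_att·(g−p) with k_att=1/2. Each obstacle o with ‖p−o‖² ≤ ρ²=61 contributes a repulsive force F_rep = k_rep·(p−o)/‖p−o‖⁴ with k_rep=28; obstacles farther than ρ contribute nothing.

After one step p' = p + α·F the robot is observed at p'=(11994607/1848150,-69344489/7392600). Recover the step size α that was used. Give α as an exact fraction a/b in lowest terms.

F_att = 1/2·(g−p) = 1/2·(4,13) = (2.0000,6.5000)
o1: d²=37 ≤ ρ²=61; F_rep = 28·(-6,1)/37² = (-0.1227,0.0205)
o2: d²=401 > ρ²=61 → inactive
o3: d²=45 ≤ ρ²=61; F_rep = 28·(6,-3)/45² = (0.0830,-0.0415)
F = F_att + ΣF_rep = (1.9602,6.4790)
Δp = p'−p = (0.4901,1.6197); α = Δx/Fx = (905707/1848150) / (1811414/924075) = 1/4
check: Δy/Fy = (11974111/7392600) / (11974111/1848150) = 1/4 ✓

α = 1/4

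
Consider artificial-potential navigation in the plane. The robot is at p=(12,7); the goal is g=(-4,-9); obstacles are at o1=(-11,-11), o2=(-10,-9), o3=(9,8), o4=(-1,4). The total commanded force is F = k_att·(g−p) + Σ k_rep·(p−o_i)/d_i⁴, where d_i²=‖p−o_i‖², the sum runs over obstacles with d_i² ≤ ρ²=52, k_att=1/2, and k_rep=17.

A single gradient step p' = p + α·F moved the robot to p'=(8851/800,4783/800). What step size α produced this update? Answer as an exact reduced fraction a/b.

F_att = 1/2·(g−p) = 1/2·(-16,-16) = (-8.0000,-8.0000)
o1: d²=853 > ρ²=52 → inactive
o2: d²=740 > ρ²=52 → inactive
o3: d²=10 ≤ ρ²=52; F_rep = 17·(3,-1)/10² = (0.5100,-0.1700)
o4: d²=178 > ρ²=52 → inactive
F = F_att + ΣF_rep = (-7.4900,-8.1700)
Δp = p'−p = (-0.9363,-1.0212); α = Δx/Fx = (-749/800) / (-749/100) = 1/8
check: Δy/Fy = (-817/800) / (-817/100) = 1/8 ✓

α = 1/8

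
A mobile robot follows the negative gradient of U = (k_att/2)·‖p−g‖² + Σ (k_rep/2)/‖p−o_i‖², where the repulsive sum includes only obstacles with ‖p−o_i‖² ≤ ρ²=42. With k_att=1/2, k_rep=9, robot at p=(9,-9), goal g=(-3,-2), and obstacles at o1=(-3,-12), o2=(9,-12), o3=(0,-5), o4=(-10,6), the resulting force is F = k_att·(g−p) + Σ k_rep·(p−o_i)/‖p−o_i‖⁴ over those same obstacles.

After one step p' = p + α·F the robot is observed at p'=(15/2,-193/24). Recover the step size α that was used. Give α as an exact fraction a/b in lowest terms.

F_att = 1/2·(g−p) = 1/2·(-12,7) = (-6.0000,3.5000)
o1: d²=153 > ρ²=42 → inactive
o2: d²=9 ≤ ρ²=42; F_rep = 9·(0,3)/9² = (0.0000,0.3333)
o3: d²=97 > ρ²=42 → inactive
o4: d²=586 > ρ²=42 → inactive
F = F_att + ΣF_rep = (-6.0000,3.8333)
Δp = p'−p = (-1.5000,0.9583); α = Δx/Fx = (-3/2) / (-6) = 1/4
check: Δy/Fy = (23/24) / (23/6) = 1/4 ✓

α = 1/4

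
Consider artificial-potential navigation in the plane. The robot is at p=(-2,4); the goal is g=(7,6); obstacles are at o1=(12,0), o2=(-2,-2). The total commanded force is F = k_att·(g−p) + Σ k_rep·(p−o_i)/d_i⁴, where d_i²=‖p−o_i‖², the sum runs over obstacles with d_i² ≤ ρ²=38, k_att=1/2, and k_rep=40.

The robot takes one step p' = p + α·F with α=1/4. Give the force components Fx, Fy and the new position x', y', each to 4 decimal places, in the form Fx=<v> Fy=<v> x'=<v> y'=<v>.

Fx=4.5000 Fy=1.1852 x'=-0.8750 y'=4.2963

F_att = 1/2·(g−p) = 1/2·(9,2) = (4.5000,1.0000)
o1: d²=212 > ρ²=38 → inactive
o2: d²=36 ≤ ρ²=38; F_rep = 40·(0,6)/36² = (0.0000,0.1852)
F = F_att + ΣF_rep = (4.5000,1.1852)
p' = p + 1/4·F = (-0.8750,4.2963)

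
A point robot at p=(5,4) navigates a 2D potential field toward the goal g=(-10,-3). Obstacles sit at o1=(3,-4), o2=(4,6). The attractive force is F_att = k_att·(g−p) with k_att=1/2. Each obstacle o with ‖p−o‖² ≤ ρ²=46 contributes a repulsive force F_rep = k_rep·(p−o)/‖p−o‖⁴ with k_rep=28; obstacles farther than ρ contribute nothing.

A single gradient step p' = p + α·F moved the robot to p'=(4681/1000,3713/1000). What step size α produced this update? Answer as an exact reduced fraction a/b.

F_att = 1/2·(g−p) = 1/2·(-15,-7) = (-7.5000,-3.5000)
o1: d²=68 > ρ²=46 → inactive
o2: d²=5 ≤ ρ²=46; F_rep = 28·(1,-2)/5² = (1.1200,-2.2400)
F = F_att + ΣF_rep = (-6.3800,-5.7400)
Δp = p'−p = (-0.3190,-0.2870); α = Δx/Fx = (-319/1000) / (-319/50) = 1/20
check: Δy/Fy = (-287/1000) / (-287/50) = 1/20 ✓

α = 1/20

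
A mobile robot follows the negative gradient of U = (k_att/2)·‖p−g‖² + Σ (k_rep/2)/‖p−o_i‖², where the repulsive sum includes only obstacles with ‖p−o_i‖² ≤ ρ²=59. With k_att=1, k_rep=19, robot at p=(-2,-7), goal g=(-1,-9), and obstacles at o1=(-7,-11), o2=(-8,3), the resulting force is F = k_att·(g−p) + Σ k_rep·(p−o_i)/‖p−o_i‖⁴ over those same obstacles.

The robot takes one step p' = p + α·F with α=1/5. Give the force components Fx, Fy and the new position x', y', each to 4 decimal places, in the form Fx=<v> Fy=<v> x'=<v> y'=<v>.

Fx=1.0565 Fy=-1.9548 x'=-1.7887 y'=-7.3910

F_att = 1·(g−p) = 1·(1,-2) = (1.0000,-2.0000)
o1: d²=41 ≤ ρ²=59; F_rep = 19·(5,4)/41² = (0.0565,0.0452)
o2: d²=136 > ρ²=59 → inactive
F = F_att + ΣF_rep = (1.0565,-1.9548)
p' = p + 1/5·F = (-1.7887,-7.3910)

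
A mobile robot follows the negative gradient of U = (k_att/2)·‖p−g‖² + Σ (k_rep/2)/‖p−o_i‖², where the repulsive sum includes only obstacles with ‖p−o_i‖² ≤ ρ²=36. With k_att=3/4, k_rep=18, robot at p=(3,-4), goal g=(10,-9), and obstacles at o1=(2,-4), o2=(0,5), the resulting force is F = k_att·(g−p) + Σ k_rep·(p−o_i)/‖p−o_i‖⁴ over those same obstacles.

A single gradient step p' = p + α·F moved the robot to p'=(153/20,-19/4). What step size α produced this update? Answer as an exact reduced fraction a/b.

F_att = 3/4·(g−p) = 3/4·(7,-5) = (5.2500,-3.7500)
o1: d²=1 ≤ ρ²=36; F_rep = 18·(1,0)/1² = (18.0000,0.0000)
o2: d²=90 > ρ²=36 → inactive
F = F_att + ΣF_rep = (23.2500,-3.7500)
Δp = p'−p = (4.6500,-0.7500); α = Δx/Fx = (93/20) / (93/4) = 1/5
check: Δy/Fy = (-3/4) / (-15/4) = 1/5 ✓

α = 1/5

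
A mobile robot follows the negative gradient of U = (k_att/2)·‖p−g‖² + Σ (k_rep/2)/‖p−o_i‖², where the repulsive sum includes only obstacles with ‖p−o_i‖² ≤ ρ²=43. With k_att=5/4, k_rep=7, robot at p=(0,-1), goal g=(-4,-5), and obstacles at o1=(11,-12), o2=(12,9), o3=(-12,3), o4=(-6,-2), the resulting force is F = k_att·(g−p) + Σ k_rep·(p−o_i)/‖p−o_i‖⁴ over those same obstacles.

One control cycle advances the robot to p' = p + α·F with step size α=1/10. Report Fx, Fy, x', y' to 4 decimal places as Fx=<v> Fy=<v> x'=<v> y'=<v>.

F_att = 5/4·(g−p) = 5/4·(-4,-4) = (-5.0000,-5.0000)
o1: d²=242 > ρ²=43 → inactive
o2: d²=244 > ρ²=43 → inactive
o3: d²=160 > ρ²=43 → inactive
o4: d²=37 ≤ ρ²=43; F_rep = 7·(6,1)/37² = (0.0307,0.0051)
F = F_att + ΣF_rep = (-4.9693,-4.9949)
p' = p + 1/10·F = (-0.4969,-1.4995)

Fx=-4.9693 Fy=-4.9949 x'=-0.4969 y'=-1.4995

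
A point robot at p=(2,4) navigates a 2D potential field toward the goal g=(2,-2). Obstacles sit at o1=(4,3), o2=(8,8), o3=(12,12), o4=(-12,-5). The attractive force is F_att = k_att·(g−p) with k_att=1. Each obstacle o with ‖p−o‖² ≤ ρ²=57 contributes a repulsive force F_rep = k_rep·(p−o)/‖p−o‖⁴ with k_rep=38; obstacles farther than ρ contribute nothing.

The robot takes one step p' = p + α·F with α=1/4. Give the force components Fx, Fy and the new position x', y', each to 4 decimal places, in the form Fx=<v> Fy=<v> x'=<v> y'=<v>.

Fx=-3.1243 Fy=-4.5362 x'=1.2189 y'=2.8659

F_att = 1·(g−p) = 1·(0,-6) = (0.0000,-6.0000)
o1: d²=5 ≤ ρ²=57; F_rep = 38·(-2,1)/5² = (-3.0400,1.5200)
o2: d²=52 ≤ ρ²=57; F_rep = 38·(-6,-4)/52² = (-0.0843,-0.0562)
o3: d²=164 > ρ²=57 → inactive
o4: d²=277 > ρ²=57 → inactive
F = F_att + ΣF_rep = (-3.1243,-4.5362)
p' = p + 1/4·F = (1.2189,2.8659)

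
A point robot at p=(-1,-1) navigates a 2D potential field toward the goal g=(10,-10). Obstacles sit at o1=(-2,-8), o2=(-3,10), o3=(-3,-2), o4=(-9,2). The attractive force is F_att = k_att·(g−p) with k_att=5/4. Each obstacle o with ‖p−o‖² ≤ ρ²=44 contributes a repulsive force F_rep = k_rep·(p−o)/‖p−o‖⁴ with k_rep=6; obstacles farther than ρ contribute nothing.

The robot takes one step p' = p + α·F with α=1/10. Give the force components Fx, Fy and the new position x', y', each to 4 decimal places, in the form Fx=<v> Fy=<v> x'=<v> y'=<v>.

Fx=14.2300 Fy=-11.0100 x'=0.4230 y'=-2.1010

F_att = 5/4·(g−p) = 5/4·(11,-9) = (13.7500,-11.2500)
o1: d²=50 > ρ²=44 → inactive
o2: d²=125 > ρ²=44 → inactive
o3: d²=5 ≤ ρ²=44; F_rep = 6·(2,1)/5² = (0.4800,0.2400)
o4: d²=73 > ρ²=44 → inactive
F = F_att + ΣF_rep = (14.2300,-11.0100)
p' = p + 1/10·F = (0.4230,-2.1010)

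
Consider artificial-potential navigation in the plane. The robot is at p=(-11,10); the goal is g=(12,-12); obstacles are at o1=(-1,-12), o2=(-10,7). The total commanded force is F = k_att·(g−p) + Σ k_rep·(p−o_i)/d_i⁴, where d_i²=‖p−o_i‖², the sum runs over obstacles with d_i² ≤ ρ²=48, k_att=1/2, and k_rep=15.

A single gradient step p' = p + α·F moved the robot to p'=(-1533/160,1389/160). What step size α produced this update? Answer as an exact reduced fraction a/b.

F_att = 1/2·(g−p) = 1/2·(23,-22) = (11.5000,-11.0000)
o1: d²=584 > ρ²=48 → inactive
o2: d²=10 ≤ ρ²=48; F_rep = 15·(-1,3)/10² = (-0.1500,0.4500)
F = F_att + ΣF_rep = (11.3500,-10.5500)
Δp = p'−p = (1.4187,-1.3188); α = Δx/Fx = (227/160) / (227/20) = 1/8
check: Δy/Fy = (-211/160) / (-211/20) = 1/8 ✓

α = 1/8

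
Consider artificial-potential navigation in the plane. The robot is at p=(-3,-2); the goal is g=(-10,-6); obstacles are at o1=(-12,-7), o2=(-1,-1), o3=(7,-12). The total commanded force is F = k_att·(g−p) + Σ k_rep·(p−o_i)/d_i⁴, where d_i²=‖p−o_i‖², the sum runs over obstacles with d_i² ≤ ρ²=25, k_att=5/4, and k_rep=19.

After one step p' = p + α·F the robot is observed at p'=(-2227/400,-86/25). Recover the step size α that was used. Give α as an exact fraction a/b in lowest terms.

F_att = 5/4·(g−p) = 5/4·(-7,-4) = (-8.7500,-5.0000)
o1: d²=106 > ρ²=25 → inactive
o2: d²=5 ≤ ρ²=25; F_rep = 19·(-2,-1)/5² = (-1.5200,-0.7600)
o3: d²=200 > ρ²=25 → inactive
F = F_att + ΣF_rep = (-10.2700,-5.7600)
Δp = p'−p = (-2.5675,-1.4400); α = Δx/Fx = (-1027/400) / (-1027/100) = 1/4
check: Δy/Fy = (-36/25) / (-144/25) = 1/4 ✓

α = 1/4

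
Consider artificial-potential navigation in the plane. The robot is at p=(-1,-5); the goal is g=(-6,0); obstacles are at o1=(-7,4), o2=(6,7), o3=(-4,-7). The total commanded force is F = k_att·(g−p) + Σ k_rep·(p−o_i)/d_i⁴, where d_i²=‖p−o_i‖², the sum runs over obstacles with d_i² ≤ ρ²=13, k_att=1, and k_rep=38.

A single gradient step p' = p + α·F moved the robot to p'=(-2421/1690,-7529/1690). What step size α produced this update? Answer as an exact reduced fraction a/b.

α = 1/10

F_att = 1·(g−p) = 1·(-5,5) = (-5.0000,5.0000)
o1: d²=117 > ρ²=13 → inactive
o2: d²=193 > ρ²=13 → inactive
o3: d²=13 ≤ ρ²=13; F_rep = 38·(3,2)/13² = (0.6746,0.4497)
F = F_att + ΣF_rep = (-4.3254,5.4497)
Δp = p'−p = (-0.4325,0.5450); α = Δx/Fx = (-731/1690) / (-731/169) = 1/10
check: Δy/Fy = (921/1690) / (921/169) = 1/10 ✓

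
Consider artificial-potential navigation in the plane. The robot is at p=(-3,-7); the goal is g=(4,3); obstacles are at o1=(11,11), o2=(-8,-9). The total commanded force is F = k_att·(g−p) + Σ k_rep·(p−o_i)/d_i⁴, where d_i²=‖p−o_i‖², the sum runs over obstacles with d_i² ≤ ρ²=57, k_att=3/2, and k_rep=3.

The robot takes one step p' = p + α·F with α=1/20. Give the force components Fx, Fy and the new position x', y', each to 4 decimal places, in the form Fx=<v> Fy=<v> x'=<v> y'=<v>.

F_att = 3/2·(g−p) = 3/2·(7,10) = (10.5000,15.0000)
o1: d²=520 > ρ²=57 → inactive
o2: d²=29 ≤ ρ²=57; F_rep = 3·(5,2)/29² = (0.0178,0.0071)
F = F_att + ΣF_rep = (10.5178,15.0071)
p' = p + 1/20·F = (-2.4741,-6.2496)

Fx=10.5178 Fy=15.0071 x'=-2.4741 y'=-6.2496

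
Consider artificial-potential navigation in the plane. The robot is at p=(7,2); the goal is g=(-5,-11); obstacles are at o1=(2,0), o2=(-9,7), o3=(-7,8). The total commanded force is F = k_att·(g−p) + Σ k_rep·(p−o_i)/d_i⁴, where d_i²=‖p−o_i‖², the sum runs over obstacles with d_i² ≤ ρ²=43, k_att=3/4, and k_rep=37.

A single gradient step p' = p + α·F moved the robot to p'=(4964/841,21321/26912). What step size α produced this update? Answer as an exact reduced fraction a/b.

α = 1/8

F_att = 3/4·(g−p) = 3/4·(-12,-13) = (-9.0000,-9.7500)
o1: d²=29 ≤ ρ²=43; F_rep = 37·(5,2)/29² = (0.2200,0.0880)
o2: d²=281 > ρ²=43 → inactive
o3: d²=232 > ρ²=43 → inactive
F = F_att + ΣF_rep = (-8.7800,-9.6620)
Δp = p'−p = (-1.0975,-1.2078); α = Δx/Fx = (-923/841) / (-7384/841) = 1/8
check: Δy/Fy = (-32503/26912) / (-32503/3364) = 1/8 ✓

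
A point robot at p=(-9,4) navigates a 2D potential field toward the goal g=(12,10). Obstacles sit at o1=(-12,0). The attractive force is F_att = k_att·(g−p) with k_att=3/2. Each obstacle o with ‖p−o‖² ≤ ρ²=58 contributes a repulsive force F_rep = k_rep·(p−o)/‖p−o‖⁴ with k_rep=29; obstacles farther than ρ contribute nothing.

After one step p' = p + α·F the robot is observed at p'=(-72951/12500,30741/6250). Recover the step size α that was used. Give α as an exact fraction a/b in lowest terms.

α = 1/10

F_att = 3/2·(g−p) = 3/2·(21,6) = (31.5000,9.0000)
o1: d²=25 ≤ ρ²=58; F_rep = 29·(3,4)/25² = (0.1392,0.1856)
F = F_att + ΣF_rep = (31.6392,9.1856)
Δp = p'−p = (3.1639,0.9186); α = Δx/Fx = (39549/12500) / (39549/1250) = 1/10
check: Δy/Fy = (5741/6250) / (5741/625) = 1/10 ✓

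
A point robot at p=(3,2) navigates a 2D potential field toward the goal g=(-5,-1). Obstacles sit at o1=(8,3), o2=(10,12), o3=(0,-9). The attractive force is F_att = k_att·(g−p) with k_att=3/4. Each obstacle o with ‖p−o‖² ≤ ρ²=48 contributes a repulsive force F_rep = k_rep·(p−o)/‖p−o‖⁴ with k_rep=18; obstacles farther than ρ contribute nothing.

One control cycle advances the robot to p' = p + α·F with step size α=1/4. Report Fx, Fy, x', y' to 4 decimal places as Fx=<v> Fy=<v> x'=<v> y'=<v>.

F_att = 3/4·(g−p) = 3/4·(-8,-3) = (-6.0000,-2.2500)
o1: d²=26 ≤ ρ²=48; F_rep = 18·(-5,-1)/26² = (-0.1331,-0.0266)
o2: d²=149 > ρ²=48 → inactive
o3: d²=130 > ρ²=48 → inactive
F = F_att + ΣF_rep = (-6.1331,-2.2766)
p' = p + 1/4·F = (1.4667,1.4308)

Fx=-6.1331 Fy=-2.2766 x'=1.4667 y'=1.4308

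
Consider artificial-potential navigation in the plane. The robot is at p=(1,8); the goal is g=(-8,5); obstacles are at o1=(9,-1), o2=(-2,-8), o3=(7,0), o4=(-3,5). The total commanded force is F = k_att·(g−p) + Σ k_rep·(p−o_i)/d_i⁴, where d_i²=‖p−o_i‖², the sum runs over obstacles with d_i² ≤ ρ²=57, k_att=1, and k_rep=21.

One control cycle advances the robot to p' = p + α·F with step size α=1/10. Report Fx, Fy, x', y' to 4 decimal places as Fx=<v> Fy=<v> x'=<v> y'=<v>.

F_att = 1·(g−p) = 1·(-9,-3) = (-9.0000,-3.0000)
o1: d²=145 > ρ²=57 → inactive
o2: d²=265 > ρ²=57 → inactive
o3: d²=100 > ρ²=57 → inactive
o4: d²=25 ≤ ρ²=57; F_rep = 21·(4,3)/25² = (0.1344,0.1008)
F = F_att + ΣF_rep = (-8.8656,-2.8992)
p' = p + 1/10·F = (0.1134,7.7101)

Fx=-8.8656 Fy=-2.8992 x'=0.1134 y'=7.7101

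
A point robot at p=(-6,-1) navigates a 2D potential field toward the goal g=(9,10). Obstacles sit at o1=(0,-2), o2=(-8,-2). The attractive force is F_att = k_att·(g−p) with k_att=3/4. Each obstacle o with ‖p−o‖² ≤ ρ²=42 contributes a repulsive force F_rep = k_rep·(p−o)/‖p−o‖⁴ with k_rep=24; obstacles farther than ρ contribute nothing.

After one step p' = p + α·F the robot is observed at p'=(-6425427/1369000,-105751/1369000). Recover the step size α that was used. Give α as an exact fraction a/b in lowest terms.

F_att = 3/4·(g−p) = 3/4·(15,11) = (11.2500,8.2500)
o1: d²=37 ≤ ρ²=42; F_rep = 24·(-6,1)/37² = (-0.1052,0.0175)
o2: d²=5 ≤ ρ²=42; F_rep = 24·(2,1)/5² = (1.9200,0.9600)
F = F_att + ΣF_rep = (13.0648,9.2275)
Δp = p'−p = (1.3065,0.9228); α = Δx/Fx = (1788573/1369000) / (1788573/136900) = 1/10
check: Δy/Fy = (1263249/1369000) / (1263249/136900) = 1/10 ✓

α = 1/10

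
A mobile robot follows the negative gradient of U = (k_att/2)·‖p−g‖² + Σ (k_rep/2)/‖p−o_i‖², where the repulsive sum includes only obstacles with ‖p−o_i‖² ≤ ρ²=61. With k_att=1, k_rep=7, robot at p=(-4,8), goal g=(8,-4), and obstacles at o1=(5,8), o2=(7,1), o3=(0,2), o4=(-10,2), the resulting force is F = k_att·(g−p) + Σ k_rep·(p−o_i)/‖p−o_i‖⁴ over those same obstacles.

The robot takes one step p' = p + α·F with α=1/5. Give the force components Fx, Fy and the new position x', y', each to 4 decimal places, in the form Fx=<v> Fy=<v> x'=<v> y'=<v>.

Fx=11.9896 Fy=-11.9845 x'=-1.6021 y'=5.6031

F_att = 1·(g−p) = 1·(12,-12) = (12.0000,-12.0000)
o1: d²=81 > ρ²=61 → inactive
o2: d²=170 > ρ²=61 → inactive
o3: d²=52 ≤ ρ²=61; F_rep = 7·(-4,6)/52² = (-0.0104,0.0155)
o4: d²=72 > ρ²=61 → inactive
F = F_att + ΣF_rep = (11.9896,-11.9845)
p' = p + 1/5·F = (-1.6021,5.6031)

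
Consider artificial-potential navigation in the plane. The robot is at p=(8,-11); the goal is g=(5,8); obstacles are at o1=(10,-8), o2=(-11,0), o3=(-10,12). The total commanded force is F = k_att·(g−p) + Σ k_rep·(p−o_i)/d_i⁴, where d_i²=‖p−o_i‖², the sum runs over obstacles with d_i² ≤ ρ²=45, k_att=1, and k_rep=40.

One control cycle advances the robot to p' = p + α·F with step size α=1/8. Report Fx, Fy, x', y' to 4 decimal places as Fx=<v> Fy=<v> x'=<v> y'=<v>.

Fx=-3.4734 Fy=18.2899 x'=7.5658 y'=-8.7138

F_att = 1·(g−p) = 1·(-3,19) = (-3.0000,19.0000)
o1: d²=13 ≤ ρ²=45; F_rep = 40·(-2,-3)/13² = (-0.4734,-0.7101)
o2: d²=482 > ρ²=45 → inactive
o3: d²=853 > ρ²=45 → inactive
F = F_att + ΣF_rep = (-3.4734,18.2899)
p' = p + 1/8·F = (7.5658,-8.7138)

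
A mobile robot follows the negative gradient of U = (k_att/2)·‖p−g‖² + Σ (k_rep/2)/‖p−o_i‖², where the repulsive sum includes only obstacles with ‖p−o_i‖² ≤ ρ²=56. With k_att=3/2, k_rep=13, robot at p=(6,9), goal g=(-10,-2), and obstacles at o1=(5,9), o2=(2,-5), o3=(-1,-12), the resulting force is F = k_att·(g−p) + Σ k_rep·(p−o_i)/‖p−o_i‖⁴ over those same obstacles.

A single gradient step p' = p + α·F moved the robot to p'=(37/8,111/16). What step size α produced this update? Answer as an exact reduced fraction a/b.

α = 1/8

F_att = 3/2·(g−p) = 3/2·(-16,-11) = (-24.0000,-16.5000)
o1: d²=1 ≤ ρ²=56; F_rep = 13·(1,0)/1² = (13.0000,0.0000)
o2: d²=212 > ρ²=56 → inactive
o3: d²=490 > ρ²=56 → inactive
F = F_att + ΣF_rep = (-11.0000,-16.5000)
Δp = p'−p = (-1.3750,-2.0625); α = Δx/Fx = (-11/8) / (-11) = 1/8
check: Δy/Fy = (-33/16) / (-33/2) = 1/8 ✓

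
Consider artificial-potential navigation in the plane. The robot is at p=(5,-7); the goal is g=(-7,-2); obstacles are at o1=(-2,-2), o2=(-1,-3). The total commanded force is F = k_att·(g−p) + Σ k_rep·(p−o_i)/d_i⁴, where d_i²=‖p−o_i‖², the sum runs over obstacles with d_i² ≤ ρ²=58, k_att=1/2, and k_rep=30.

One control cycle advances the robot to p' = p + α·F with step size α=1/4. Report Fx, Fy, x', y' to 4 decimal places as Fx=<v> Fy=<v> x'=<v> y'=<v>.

F_att = 1/2·(g−p) = 1/2·(-12,5) = (-6.0000,2.5000)
o1: d²=74 > ρ²=58 → inactive
o2: d²=52 ≤ ρ²=58; F_rep = 30·(6,-4)/52² = (0.0666,-0.0444)
F = F_att + ΣF_rep = (-5.9334,2.4556)
p' = p + 1/4·F = (3.5166,-6.3861)

Fx=-5.9334 Fy=2.4556 x'=3.5166 y'=-6.3861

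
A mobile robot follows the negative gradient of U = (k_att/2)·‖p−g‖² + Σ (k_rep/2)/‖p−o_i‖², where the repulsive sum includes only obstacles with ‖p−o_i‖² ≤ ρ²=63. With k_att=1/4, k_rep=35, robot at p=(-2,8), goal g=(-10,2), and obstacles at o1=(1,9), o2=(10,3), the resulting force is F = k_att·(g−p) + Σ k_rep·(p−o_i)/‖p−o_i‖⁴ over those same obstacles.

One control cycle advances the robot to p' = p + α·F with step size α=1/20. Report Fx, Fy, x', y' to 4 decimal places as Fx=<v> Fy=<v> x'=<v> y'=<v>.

Fx=-3.0500 Fy=-1.8500 x'=-2.1525 y'=7.9075

F_att = 1/4·(g−p) = 1/4·(-8,-6) = (-2.0000,-1.5000)
o1: d²=10 ≤ ρ²=63; F_rep = 35·(-3,-1)/10² = (-1.0500,-0.3500)
o2: d²=169 > ρ²=63 → inactive
F = F_att + ΣF_rep = (-3.0500,-1.8500)
p' = p + 1/20·F = (-2.1525,7.9075)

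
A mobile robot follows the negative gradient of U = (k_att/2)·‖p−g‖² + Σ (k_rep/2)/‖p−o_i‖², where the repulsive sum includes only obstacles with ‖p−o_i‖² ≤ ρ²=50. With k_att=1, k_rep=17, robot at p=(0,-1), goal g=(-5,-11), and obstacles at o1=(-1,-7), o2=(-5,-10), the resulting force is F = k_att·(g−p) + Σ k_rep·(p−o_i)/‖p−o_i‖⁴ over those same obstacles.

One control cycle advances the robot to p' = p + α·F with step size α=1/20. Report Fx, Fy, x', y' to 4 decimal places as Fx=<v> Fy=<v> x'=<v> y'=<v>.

F_att = 1·(g−p) = 1·(-5,-10) = (-5.0000,-10.0000)
o1: d²=37 ≤ ρ²=50; F_rep = 17·(1,6)/37² = (0.0124,0.0745)
o2: d²=106 > ρ²=50 → inactive
F = F_att + ΣF_rep = (-4.9876,-9.9255)
p' = p + 1/20·F = (-0.2494,-1.4963)

Fx=-4.9876 Fy=-9.9255 x'=-0.2494 y'=-1.4963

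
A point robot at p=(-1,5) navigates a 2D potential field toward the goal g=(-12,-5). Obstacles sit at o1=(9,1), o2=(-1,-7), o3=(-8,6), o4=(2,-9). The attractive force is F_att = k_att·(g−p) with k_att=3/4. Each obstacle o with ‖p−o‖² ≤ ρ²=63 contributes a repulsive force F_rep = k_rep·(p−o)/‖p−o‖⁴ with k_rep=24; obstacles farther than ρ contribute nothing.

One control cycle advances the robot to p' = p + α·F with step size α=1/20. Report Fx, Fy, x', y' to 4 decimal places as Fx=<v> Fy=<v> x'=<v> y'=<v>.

Fx=-8.1828 Fy=-7.5096 x'=-1.4091 y'=4.6245

F_att = 3/4·(g−p) = 3/4·(-11,-10) = (-8.2500,-7.5000)
o1: d²=116 > ρ²=63 → inactive
o2: d²=144 > ρ²=63 → inactive
o3: d²=50 ≤ ρ²=63; F_rep = 24·(7,-1)/50² = (0.0672,-0.0096)
o4: d²=205 > ρ²=63 → inactive
F = F_att + ΣF_rep = (-8.1828,-7.5096)
p' = p + 1/20·F = (-1.4091,4.6245)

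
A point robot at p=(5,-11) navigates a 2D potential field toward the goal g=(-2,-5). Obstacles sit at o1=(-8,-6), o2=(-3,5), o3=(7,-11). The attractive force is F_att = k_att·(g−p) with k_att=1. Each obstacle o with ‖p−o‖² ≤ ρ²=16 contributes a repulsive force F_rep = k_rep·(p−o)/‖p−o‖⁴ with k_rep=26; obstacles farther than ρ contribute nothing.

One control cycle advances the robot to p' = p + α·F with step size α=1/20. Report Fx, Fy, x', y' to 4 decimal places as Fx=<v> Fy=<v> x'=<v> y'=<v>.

F_att = 1·(g−p) = 1·(-7,6) = (-7.0000,6.0000)
o1: d²=194 > ρ²=16 → inactive
o2: d²=320 > ρ²=16 → inactive
o3: d²=4 ≤ ρ²=16; F_rep = 26·(-2,0)/4² = (-3.2500,0.0000)
F = F_att + ΣF_rep = (-10.2500,6.0000)
p' = p + 1/20·F = (4.4875,-10.7000)

Fx=-10.2500 Fy=6.0000 x'=4.4875 y'=-10.7000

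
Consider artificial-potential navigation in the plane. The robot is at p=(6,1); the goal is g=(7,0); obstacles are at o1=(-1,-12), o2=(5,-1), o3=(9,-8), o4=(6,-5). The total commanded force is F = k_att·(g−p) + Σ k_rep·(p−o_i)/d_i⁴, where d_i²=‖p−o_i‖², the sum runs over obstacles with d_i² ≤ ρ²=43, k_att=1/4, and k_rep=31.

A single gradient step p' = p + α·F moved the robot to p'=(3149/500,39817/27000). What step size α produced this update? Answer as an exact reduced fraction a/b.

α = 1/5

F_att = 1/4·(g−p) = 1/4·(1,-1) = (0.2500,-0.2500)
o1: d²=218 > ρ²=43 → inactive
o2: d²=5 ≤ ρ²=43; F_rep = 31·(1,2)/5² = (1.2400,2.4800)
o3: d²=90 > ρ²=43 → inactive
o4: d²=36 ≤ ρ²=43; F_rep = 31·(0,6)/36² = (0.0000,0.1435)
F = F_att + ΣF_rep = (1.4900,2.3735)
Δp = p'−p = (0.2980,0.4747); α = Δx/Fx = (149/500) / (149/100) = 1/5
check: Δy/Fy = (12817/27000) / (12817/5400) = 1/5 ✓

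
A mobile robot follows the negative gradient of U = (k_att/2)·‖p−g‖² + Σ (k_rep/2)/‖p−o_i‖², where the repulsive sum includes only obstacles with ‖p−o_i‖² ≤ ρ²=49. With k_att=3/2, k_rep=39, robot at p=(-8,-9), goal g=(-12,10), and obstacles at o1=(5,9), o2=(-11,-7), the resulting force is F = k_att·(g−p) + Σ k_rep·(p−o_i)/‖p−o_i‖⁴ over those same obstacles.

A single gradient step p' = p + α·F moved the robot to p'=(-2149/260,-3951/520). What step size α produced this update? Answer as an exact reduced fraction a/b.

α = 1/20

F_att = 3/2·(g−p) = 3/2·(-4,19) = (-6.0000,28.5000)
o1: d²=493 > ρ²=49 → inactive
o2: d²=13 ≤ ρ²=49; F_rep = 39·(3,-2)/13² = (0.6923,-0.4615)
F = F_att + ΣF_rep = (-5.3077,28.0385)
Δp = p'−p = (-0.2654,1.4019); α = Δx/Fx = (-69/260) / (-69/13) = 1/20
check: Δy/Fy = (729/520) / (729/26) = 1/20 ✓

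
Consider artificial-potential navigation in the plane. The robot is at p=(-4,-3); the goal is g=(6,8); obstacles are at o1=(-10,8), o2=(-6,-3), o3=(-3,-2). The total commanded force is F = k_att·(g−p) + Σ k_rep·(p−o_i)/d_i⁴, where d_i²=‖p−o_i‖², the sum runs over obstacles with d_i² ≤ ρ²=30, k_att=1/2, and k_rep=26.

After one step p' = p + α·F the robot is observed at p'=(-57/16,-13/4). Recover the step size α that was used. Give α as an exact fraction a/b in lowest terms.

α = 1/4

F_att = 1/2·(g−p) = 1/2·(10,11) = (5.0000,5.5000)
o1: d²=157 > ρ²=30 → inactive
o2: d²=4 ≤ ρ²=30; F_rep = 26·(2,0)/4² = (3.2500,0.0000)
o3: d²=2 ≤ ρ²=30; F_rep = 26·(-1,-1)/2² = (-6.5000,-6.5000)
F = F_att + ΣF_rep = (1.7500,-1.0000)
Δp = p'−p = (0.4375,-0.2500); α = Δx/Fx = (7/16) / (7/4) = 1/4
check: Δy/Fy = (-1/4) / (-1) = 1/4 ✓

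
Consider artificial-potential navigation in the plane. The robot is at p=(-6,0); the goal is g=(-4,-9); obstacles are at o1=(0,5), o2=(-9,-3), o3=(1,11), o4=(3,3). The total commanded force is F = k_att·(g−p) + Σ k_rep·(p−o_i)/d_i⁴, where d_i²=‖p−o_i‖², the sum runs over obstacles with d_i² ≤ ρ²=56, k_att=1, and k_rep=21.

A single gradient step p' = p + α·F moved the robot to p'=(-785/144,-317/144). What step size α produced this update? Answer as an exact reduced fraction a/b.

F_att = 1·(g−p) = 1·(2,-9) = (2.0000,-9.0000)
o1: d²=61 > ρ²=56 → inactive
o2: d²=18 ≤ ρ²=56; F_rep = 21·(3,3)/18² = (0.1944,0.1944)
o3: d²=170 > ρ²=56 → inactive
o4: d²=90 > ρ²=56 → inactive
F = F_att + ΣF_rep = (2.1944,-8.8056)
Δp = p'−p = (0.5486,-2.2014); α = Δx/Fx = (79/144) / (79/36) = 1/4
check: Δy/Fy = (-317/144) / (-317/36) = 1/4 ✓

α = 1/4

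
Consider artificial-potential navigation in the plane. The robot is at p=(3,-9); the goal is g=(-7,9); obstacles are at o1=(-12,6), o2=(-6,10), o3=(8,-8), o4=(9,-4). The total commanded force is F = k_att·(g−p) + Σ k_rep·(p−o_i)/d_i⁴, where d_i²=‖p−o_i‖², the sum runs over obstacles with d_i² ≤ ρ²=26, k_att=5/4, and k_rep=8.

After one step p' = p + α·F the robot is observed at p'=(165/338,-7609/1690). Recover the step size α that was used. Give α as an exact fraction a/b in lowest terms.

α = 1/5

F_att = 5/4·(g−p) = 5/4·(-10,18) = (-12.5000,22.5000)
o1: d²=450 > ρ²=26 → inactive
o2: d²=442 > ρ²=26 → inactive
o3: d²=26 ≤ ρ²=26; F_rep = 8·(-5,-1)/26² = (-0.0592,-0.0118)
o4: d²=61 > ρ²=26 → inactive
F = F_att + ΣF_rep = (-12.5592,22.4882)
Δp = p'−p = (-2.5118,4.4976); α = Δx/Fx = (-849/338) / (-4245/338) = 1/5
check: Δy/Fy = (7601/1690) / (7601/338) = 1/5 ✓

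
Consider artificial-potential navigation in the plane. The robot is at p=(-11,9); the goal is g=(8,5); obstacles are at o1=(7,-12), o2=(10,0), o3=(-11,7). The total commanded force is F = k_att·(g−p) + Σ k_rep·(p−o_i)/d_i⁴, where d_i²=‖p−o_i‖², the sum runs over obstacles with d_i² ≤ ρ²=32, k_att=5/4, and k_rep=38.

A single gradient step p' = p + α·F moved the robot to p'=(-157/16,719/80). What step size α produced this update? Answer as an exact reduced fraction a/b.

F_att = 5/4·(g−p) = 5/4·(19,-4) = (23.7500,-5.0000)
o1: d²=765 > ρ²=32 → inactive
o2: d²=522 > ρ²=32 → inactive
o3: d²=4 ≤ ρ²=32; F_rep = 38·(0,2)/4² = (0.0000,4.7500)
F = F_att + ΣF_rep = (23.7500,-0.2500)
Δp = p'−p = (1.1875,-0.0125); α = Δx/Fx = (19/16) / (95/4) = 1/20
check: Δy/Fy = (-1/80) / (-1/4) = 1/20 ✓

α = 1/20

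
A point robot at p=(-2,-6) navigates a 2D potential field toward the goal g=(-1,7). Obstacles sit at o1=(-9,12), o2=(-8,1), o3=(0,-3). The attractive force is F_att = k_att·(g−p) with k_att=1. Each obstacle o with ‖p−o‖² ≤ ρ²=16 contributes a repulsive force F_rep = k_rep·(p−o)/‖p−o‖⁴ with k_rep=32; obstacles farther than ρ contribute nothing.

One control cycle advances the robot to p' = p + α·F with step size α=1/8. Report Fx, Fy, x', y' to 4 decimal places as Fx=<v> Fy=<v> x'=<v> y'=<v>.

Fx=0.6213 Fy=12.4320 x'=-1.9223 y'=-4.4460

F_att = 1·(g−p) = 1·(1,13) = (1.0000,13.0000)
o1: d²=373 > ρ²=16 → inactive
o2: d²=85 > ρ²=16 → inactive
o3: d²=13 ≤ ρ²=16; F_rep = 32·(-2,-3)/13² = (-0.3787,-0.5680)
F = F_att + ΣF_rep = (0.6213,12.4320)
p' = p + 1/8·F = (-1.9223,-4.4460)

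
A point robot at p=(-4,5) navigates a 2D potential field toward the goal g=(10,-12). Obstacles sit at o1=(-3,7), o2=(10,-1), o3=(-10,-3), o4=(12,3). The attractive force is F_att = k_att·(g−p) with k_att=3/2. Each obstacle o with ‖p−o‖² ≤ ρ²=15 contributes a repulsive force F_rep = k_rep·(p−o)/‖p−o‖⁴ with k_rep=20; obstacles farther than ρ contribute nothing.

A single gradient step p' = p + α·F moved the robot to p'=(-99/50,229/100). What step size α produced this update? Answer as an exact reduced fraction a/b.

α = 1/10

F_att = 3/2·(g−p) = 3/2·(14,-17) = (21.0000,-25.5000)
o1: d²=5 ≤ ρ²=15; F_rep = 20·(-1,-2)/5² = (-0.8000,-1.6000)
o2: d²=232 > ρ²=15 → inactive
o3: d²=100 > ρ²=15 → inactive
o4: d²=260 > ρ²=15 → inactive
F = F_att + ΣF_rep = (20.2000,-27.1000)
Δp = p'−p = (2.0200,-2.7100); α = Δx/Fx = (101/50) / (101/5) = 1/10
check: Δy/Fy = (-271/100) / (-271/10) = 1/10 ✓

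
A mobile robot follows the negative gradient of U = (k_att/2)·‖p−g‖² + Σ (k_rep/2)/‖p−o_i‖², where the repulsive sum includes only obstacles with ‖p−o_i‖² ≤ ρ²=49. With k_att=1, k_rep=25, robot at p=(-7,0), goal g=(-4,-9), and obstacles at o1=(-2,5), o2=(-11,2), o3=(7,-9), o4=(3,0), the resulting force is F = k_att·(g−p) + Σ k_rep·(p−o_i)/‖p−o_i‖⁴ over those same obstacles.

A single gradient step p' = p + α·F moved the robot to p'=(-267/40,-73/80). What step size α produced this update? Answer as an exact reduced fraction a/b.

F_att = 1·(g−p) = 1·(3,-9) = (3.0000,-9.0000)
o1: d²=50 > ρ²=49 → inactive
o2: d²=20 ≤ ρ²=49; F_rep = 25·(4,-2)/20² = (0.2500,-0.1250)
o3: d²=277 > ρ²=49 → inactive
o4: d²=100 > ρ²=49 → inactive
F = F_att + ΣF_rep = (3.2500,-9.1250)
Δp = p'−p = (0.3250,-0.9125); α = Δx/Fx = (13/40) / (13/4) = 1/10
check: Δy/Fy = (-73/80) / (-73/8) = 1/10 ✓

α = 1/10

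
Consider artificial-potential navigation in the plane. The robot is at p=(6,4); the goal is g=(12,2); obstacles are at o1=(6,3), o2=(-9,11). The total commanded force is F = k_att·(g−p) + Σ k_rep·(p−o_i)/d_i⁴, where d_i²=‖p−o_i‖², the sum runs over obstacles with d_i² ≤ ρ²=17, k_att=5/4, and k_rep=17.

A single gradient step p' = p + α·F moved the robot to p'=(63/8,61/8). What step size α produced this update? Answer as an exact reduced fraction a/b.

α = 1/4

F_att = 5/4·(g−p) = 5/4·(6,-2) = (7.5000,-2.5000)
o1: d²=1 ≤ ρ²=17; F_rep = 17·(0,1)/1² = (0.0000,17.0000)
o2: d²=274 > ρ²=17 → inactive
F = F_att + ΣF_rep = (7.5000,14.5000)
Δp = p'−p = (1.8750,3.6250); α = Δx/Fx = (15/8) / (15/2) = 1/4
check: Δy/Fy = (29/8) / (29/2) = 1/4 ✓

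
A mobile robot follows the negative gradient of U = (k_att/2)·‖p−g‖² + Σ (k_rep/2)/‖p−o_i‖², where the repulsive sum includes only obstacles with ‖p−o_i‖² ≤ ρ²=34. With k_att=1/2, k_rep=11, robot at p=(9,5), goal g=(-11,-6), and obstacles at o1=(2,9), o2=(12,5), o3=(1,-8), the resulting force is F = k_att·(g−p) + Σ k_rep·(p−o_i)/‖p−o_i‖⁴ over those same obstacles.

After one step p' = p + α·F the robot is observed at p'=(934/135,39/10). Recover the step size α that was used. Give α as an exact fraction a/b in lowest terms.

F_att = 1/2·(g−p) = 1/2·(-20,-11) = (-10.0000,-5.5000)
o1: d²=65 > ρ²=34 → inactive
o2: d²=9 ≤ ρ²=34; F_rep = 11·(-3,0)/9² = (-0.4074,0.0000)
o3: d²=233 > ρ²=34 → inactive
F = F_att + ΣF_rep = (-10.4074,-5.5000)
Δp = p'−p = (-2.0815,-1.1000); α = Δx/Fx = (-281/135) / (-281/27) = 1/5
check: Δy/Fy = (-11/10) / (-11/2) = 1/5 ✓

α = 1/5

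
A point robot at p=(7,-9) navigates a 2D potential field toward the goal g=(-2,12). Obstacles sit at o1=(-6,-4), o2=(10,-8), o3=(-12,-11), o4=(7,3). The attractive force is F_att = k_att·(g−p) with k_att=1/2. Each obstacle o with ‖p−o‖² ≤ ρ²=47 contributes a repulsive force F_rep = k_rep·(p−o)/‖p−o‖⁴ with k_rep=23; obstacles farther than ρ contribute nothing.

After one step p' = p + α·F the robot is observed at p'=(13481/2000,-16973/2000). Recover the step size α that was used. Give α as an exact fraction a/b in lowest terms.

α = 1/20

F_att = 1/2·(g−p) = 1/2·(-9,21) = (-4.5000,10.5000)
o1: d²=194 > ρ²=47 → inactive
o2: d²=10 ≤ ρ²=47; F_rep = 23·(-3,-1)/10² = (-0.6900,-0.2300)
o3: d²=365 > ρ²=47 → inactive
o4: d²=144 > ρ²=47 → inactive
F = F_att + ΣF_rep = (-5.1900,10.2700)
Δp = p'−p = (-0.2595,0.5135); α = Δx/Fx = (-519/2000) / (-519/100) = 1/20
check: Δy/Fy = (1027/2000) / (1027/100) = 1/20 ✓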